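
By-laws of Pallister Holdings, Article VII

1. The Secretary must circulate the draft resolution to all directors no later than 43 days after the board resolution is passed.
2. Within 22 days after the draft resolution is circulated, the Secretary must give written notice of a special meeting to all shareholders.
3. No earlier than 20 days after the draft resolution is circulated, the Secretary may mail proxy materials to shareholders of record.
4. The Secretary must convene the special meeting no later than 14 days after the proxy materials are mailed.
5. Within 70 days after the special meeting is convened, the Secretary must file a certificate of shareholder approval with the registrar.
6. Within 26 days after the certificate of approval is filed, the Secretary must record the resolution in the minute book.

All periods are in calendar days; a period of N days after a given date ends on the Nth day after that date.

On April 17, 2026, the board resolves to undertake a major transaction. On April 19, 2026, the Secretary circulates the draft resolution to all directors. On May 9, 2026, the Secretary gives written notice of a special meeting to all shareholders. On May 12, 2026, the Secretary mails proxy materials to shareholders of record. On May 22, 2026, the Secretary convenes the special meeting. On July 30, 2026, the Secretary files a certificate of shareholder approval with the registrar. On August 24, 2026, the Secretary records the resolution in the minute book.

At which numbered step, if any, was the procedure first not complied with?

Step 1 — counting 43 days from April 17, 2026 (when the board resolution is passed) gives a deadline of May 30, 2026; done April 19, 2026 — timely.
Step 2 — counting 22 days from April 19, 2026 (when the draft resolution is circulated) gives a deadline of May 11, 2026; done May 9, 2026 — timely.
Step 3 — must wait 20 days from April 19, 2026 (when the draft resolution is circulated), so not before May 9, 2026; May 12, 2026 is on or after that date.
Step 4 — counting 14 days from May 12, 2026 (when the proxy materials are mailed) gives a deadline of May 26, 2026; done May 22, 2026 — timely.
Step 5 — counting 70 days from May 22, 2026 (when the special meeting is convened) gives a deadline of July 31, 2026; done July 30, 2026 — timely.
Step 6 — counting 26 days from July 30, 2026 (when the certificate of approval is filed) gives a deadline of August 25, 2026; August 24, 2026 is within that limit.

None — every step was satisfied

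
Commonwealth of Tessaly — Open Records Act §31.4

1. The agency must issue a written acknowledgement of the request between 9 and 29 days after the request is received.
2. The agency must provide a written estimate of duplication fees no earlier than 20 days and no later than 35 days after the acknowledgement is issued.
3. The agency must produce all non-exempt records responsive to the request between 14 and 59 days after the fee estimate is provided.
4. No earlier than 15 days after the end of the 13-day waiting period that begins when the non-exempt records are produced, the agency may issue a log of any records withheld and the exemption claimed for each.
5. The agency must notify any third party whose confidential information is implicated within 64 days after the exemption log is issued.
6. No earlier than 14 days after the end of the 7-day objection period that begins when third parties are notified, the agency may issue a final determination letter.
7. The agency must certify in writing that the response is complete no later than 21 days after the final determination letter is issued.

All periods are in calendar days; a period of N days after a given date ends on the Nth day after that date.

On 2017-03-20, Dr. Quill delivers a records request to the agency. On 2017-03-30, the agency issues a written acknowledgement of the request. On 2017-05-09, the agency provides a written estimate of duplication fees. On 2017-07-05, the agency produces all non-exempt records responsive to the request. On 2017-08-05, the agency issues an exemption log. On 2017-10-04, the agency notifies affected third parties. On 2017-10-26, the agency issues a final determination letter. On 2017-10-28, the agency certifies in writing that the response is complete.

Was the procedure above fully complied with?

Step 1: the window is 9–29 days after 2017-03-20 (when the request is received), so 2017-03-29 through 2017-04-18; done 2017-03-30 — within the window.
Step 2: the window is 20–35 days after 2017-03-30 (when the acknowledgement is issued), so 2017-04-19 through 2017-05-04; 2017-05-09 is 5 days past the end of the window.
The analysis stops there.

No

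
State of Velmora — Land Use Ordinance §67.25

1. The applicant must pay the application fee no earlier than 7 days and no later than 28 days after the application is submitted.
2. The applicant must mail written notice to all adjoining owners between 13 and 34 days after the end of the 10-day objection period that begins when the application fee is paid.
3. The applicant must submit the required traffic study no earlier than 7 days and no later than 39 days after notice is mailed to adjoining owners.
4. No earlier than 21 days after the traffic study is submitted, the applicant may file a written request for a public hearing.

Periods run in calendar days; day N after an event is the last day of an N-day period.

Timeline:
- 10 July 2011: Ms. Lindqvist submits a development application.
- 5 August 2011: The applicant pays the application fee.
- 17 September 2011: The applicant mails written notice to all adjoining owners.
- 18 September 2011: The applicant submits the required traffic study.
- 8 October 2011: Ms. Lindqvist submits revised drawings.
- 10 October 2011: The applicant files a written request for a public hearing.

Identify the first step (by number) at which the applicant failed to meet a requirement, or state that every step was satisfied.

Step 3

Step 1 — 7 and 28 days from 10 July 2011 (when the application is submitted) are 17 July 2011 and 7 August 2011 respectively; done 5 August 2011 — within the window.
Step 2 — 13 and 34 days from 15 August 2011 (end of the 10-day objection period, which began when the application fee is paid on 5 August 2011) are 28 August 2011 and 18 September 2011 respectively; done 17 September 2011, which is between those dates.
Step 3 — 7 and 39 days from 17 September 2011 (when notice is mailed to adjoining owners) are 24 September 2011 and 26 October 2011 respectively; done 18 September 2011 — 6 days before the window opened.
That is the first point of non-compliance.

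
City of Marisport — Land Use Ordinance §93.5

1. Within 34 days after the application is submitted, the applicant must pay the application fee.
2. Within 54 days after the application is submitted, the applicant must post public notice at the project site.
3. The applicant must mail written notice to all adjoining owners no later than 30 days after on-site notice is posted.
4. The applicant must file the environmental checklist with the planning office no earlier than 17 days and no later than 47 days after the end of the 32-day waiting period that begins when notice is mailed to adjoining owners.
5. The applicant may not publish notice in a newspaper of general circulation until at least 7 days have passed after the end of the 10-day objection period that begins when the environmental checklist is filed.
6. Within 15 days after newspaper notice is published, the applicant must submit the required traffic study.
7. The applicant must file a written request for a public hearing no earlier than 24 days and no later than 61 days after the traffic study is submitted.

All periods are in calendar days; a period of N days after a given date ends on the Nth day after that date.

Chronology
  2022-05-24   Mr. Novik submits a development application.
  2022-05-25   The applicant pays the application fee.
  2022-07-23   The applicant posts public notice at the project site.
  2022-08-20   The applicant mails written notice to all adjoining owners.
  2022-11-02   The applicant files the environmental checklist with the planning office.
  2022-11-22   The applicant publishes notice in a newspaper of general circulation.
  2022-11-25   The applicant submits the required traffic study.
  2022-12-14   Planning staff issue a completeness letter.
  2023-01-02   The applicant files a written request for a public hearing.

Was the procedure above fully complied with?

No

Step 1: 34 days after 2022-05-24 (when the application is submitted) is 2022-06-27; 2022-05-25 is within that limit.
Step 2: 54 days after 2022-05-24 (when the application is submitted) is 2022-07-17; done 2022-07-23 — 6 days late.
The analysis stops there.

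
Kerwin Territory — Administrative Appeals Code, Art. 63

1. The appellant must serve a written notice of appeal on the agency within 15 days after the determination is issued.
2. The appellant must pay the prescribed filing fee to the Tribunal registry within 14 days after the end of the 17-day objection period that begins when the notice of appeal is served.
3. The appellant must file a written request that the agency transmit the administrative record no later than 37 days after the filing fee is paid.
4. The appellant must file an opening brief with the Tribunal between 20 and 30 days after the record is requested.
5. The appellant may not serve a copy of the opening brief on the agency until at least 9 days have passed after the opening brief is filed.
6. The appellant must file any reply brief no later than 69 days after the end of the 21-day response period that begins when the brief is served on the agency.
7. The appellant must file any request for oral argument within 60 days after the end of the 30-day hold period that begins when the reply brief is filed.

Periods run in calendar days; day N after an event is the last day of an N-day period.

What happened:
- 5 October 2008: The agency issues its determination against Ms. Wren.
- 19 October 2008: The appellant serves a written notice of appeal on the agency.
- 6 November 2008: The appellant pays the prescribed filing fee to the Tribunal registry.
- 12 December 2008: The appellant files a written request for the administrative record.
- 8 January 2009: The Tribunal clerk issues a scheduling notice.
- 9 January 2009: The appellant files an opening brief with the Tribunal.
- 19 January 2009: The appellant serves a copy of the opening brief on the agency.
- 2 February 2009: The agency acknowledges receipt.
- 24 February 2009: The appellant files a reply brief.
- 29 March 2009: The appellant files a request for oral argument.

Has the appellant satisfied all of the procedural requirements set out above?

Yes

(1) due by 5 October 2008 + 15 days = 20 October 2008; 19 October 2008 is within that limit.
(2) due by 5 November 2008 + 14 days = 19 November 2008; done 6 November 2008 — timely.
(3) due by 6 November 2008 + 37 days = 13 December 2008; completed 12 December 2008, before the deadline.
(4) the permitted window runs from 12 December 2008 + 20 = 1 January 2009 to 12 December 2008 + 30 = 11 January 2009; done 9 January 2009 — within the window.
(5) permitted from 9 January 2009 + 9 days = 18 January 2009 onward; done 19 January 2009, after the minimum wait.
(6) due by 9 February 2009 + 69 days = 19 April 2009; completed 24 February 2009, before the deadline.
(7) due by 26 March 2009 + 60 days = 25 May 2009; 29 March 2009 is within that limit.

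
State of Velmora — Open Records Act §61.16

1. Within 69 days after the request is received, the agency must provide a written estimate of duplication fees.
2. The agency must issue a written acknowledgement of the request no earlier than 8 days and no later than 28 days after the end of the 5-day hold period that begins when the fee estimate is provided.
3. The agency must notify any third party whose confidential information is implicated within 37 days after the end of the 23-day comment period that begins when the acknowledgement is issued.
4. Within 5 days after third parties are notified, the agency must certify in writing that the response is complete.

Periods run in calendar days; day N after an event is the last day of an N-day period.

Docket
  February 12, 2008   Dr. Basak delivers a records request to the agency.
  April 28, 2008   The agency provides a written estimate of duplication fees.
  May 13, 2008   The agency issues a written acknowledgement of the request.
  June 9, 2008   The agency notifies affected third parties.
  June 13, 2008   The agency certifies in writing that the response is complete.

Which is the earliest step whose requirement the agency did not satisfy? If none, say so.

Step 1

Step 1 — counting 69 days from February 12, 2008 (when the request is received) gives a deadline of April 21, 2008; not done until April 28, 2008, 7 days after the deadline.
No need to go further; step 1 was not satisfied.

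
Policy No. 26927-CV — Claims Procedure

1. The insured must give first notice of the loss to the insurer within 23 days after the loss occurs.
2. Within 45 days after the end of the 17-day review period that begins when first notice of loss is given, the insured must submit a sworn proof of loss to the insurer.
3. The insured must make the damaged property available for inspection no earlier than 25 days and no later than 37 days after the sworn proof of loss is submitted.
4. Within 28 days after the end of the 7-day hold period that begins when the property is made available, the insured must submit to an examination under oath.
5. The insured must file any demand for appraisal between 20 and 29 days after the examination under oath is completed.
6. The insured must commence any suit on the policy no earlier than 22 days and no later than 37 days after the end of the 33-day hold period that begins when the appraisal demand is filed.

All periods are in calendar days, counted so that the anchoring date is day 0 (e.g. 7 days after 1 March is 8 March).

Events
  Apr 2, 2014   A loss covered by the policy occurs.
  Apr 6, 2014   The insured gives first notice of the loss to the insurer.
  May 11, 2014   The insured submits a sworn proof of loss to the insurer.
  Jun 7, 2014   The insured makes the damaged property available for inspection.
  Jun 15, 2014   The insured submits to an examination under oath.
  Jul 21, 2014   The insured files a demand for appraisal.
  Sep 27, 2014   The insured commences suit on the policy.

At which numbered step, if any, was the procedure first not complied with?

Step 5

(1) due by Apr 2, 2014 + 23 days = Apr 25, 2014; Apr 6, 2014 is within that limit.
(2) due by Apr 23, 2014 + 45 days = Jun 7, 2014; done May 11, 2014 — timely.
(3) the permitted window runs from May 11, 2014 + 25 = Jun 5, 2014 to May 11, 2014 + 37 = Jun 17, 2014; done Jun 7, 2014 — within the window.
(4) due by Jun 14, 2014 + 28 days = Jul 12, 2014; done Jun 15, 2014 — timely.
(5) the permitted window runs from Jun 15, 2014 + 20 = Jul 5, 2014 to Jun 15, 2014 + 29 = Jul 14, 2014; Jul 21, 2014 is 7 days past the end of the window.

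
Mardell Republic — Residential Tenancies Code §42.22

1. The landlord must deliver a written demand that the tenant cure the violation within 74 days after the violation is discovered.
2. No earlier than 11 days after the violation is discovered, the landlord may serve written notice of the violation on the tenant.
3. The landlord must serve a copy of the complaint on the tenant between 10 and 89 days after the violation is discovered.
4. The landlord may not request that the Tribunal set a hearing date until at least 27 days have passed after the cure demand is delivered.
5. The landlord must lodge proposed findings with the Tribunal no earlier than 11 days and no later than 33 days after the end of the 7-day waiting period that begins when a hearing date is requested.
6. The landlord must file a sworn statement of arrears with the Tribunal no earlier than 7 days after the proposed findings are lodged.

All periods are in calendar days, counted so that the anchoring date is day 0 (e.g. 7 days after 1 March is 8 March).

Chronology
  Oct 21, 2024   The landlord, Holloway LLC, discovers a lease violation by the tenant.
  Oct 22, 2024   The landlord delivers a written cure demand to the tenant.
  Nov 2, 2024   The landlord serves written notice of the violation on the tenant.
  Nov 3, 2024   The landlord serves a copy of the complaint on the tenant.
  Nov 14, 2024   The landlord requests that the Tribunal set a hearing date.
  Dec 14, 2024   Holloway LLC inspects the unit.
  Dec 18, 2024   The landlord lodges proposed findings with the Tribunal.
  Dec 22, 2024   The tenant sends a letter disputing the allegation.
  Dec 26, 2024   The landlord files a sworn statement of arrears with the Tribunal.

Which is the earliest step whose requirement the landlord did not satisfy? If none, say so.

(1) due by Oct 21, 2024 + 74 days = Jan 3, 2025; Oct 22, 2024 is within that limit.
(2) permitted from Oct 21, 2024 + 11 days = Nov 1, 2024 onward; done Nov 2, 2024, after the minimum wait.
(3) the permitted window runs from Oct 21, 2024 + 10 = Oct 31, 2024 to Oct 21, 2024 + 89 = Jan 18, 2025; Nov 3, 2024 falls inside that range.
(4) permitted from Oct 22, 2024 + 27 days = Nov 18, 2024 onward; Nov 14, 2024 is 4 days before the earliest permitted date.
Later steps need not be reached.

Step 4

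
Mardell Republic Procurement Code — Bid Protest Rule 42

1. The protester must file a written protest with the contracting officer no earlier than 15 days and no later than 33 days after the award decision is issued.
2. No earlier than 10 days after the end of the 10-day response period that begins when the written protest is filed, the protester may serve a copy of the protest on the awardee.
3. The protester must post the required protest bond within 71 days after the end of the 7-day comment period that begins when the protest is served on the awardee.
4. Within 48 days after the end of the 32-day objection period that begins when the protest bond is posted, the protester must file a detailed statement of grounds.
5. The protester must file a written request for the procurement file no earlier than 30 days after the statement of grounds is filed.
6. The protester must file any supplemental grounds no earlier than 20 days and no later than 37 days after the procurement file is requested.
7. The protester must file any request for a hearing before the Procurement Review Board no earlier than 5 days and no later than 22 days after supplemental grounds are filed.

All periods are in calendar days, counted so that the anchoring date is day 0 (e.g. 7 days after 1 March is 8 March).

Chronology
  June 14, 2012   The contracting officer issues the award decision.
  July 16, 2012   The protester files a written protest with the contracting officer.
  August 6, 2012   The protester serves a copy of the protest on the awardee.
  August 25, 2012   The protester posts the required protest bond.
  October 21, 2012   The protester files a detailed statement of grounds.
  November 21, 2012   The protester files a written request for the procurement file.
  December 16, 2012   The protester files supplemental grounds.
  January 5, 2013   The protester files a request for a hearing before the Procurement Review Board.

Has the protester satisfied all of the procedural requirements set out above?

Yes

Step 1: the window is 15–33 days after June 14, 2012 (when the award decision is issued), so June 29, 2012 through July 17, 2012; July 16, 2012 falls inside that range.
Step 2: the earliest permitted date is 10 days after July 26, 2012 (end of the 10-day response period, which began when the written protest is filed on July 16, 2012), i.e. August 5, 2012; done August 6, 2012, after the minimum wait.
Step 3: 71 days after August 13, 2012 (end of the 7-day comment period, which began when the protest is served on the awardee on August 6, 2012) is October 23, 2012; August 25, 2012 is within that limit.
Step 4: 48 days after September 26, 2012 (end of the 32-day objection period, which began when the protest bond is posted on August 25, 2012) is November 13, 2012; completed October 21, 2012, before the deadline.
Step 5: the earliest permitted date is 30 days after October 21, 2012 (when the statement of grounds is filed), i.e. November 20, 2012; done November 21, 2012, after the minimum wait.
Step 6: the window is 20–37 days after November 21, 2012 (when the procurement file is requested), so December 11, 2012 through December 28, 2012; done December 16, 2012, which is between those dates.
Step 7: the window is 5–22 days after December 16, 2012 (when supplemental grounds are filed), so December 21, 2012 through January 7, 2013; done January 5, 2013, which is between those dates.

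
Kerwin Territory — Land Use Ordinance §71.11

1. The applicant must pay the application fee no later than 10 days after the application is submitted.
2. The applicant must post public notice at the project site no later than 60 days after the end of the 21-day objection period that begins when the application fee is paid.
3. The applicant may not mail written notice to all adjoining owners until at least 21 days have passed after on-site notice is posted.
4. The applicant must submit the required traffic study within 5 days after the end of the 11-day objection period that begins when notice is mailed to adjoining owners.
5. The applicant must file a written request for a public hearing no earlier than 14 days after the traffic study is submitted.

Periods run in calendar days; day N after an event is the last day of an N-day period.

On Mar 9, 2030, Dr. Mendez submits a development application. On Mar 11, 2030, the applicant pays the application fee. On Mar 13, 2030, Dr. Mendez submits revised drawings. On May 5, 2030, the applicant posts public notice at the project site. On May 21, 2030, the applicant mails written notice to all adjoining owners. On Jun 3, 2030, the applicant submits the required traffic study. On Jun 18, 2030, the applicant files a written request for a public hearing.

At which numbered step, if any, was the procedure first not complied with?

(1) due by Mar 9, 2030 + 10 days = Mar 19, 2030; done Mar 11, 2030 — timely.
(2) due by Apr 1, 2030 + 60 days = May 31, 2030; completed May 5, 2030, before the deadline.
(3) permitted from May 5, 2030 + 21 days = May 26, 2030 onward; done May 21, 2030 — 5 days too early.

Step 3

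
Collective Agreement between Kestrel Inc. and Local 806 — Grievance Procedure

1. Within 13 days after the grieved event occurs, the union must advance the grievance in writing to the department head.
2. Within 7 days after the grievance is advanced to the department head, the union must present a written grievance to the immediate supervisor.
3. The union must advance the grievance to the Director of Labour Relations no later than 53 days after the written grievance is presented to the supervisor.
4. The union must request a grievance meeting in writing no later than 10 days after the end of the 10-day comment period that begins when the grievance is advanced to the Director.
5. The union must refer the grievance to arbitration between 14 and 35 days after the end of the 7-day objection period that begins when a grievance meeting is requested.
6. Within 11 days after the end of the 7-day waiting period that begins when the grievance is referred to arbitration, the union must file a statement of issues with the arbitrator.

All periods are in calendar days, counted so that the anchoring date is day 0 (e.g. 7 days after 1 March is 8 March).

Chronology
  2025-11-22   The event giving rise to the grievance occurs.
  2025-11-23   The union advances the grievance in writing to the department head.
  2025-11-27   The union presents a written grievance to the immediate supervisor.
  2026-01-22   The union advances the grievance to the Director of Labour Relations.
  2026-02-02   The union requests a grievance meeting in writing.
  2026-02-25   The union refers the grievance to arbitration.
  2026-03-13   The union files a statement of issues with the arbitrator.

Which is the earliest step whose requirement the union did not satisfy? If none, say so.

Step 3

Step 1 — counting 13 days from 2025-11-22 (when the grieved event occurs) gives a deadline of 2025-12-05; done 2025-11-23 — timely.
Step 2 — counting 7 days from 2025-11-23 (when the grievance is advanced to the department head) gives a deadline of 2025-11-30; done 2025-11-27 — timely.
Step 3 — counting 53 days from 2025-11-27 (when the written grievance is presented to the supervisor) gives a deadline of 2026-01-19; not done until 2026-01-22, 3 days after the deadline.
The procedure was therefore not followed at step 3.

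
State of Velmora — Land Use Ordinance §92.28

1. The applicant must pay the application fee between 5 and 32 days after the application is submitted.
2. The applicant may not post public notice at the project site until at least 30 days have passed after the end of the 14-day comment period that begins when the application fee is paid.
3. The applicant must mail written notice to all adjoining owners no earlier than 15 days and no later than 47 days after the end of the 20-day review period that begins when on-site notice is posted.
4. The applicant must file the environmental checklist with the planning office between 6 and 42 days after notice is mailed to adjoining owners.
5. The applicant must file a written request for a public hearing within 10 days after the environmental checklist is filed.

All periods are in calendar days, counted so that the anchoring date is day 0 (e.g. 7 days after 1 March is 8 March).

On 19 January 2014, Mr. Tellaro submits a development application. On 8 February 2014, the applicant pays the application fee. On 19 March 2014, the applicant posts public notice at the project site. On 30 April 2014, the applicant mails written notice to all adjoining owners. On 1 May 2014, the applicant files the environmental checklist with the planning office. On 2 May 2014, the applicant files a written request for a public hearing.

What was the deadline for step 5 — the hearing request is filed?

11 May 2014

Step 5 runs from 1 May 2014, when the environmental checklist is filed. 10 days after 1 May 2014 is 11 May 2014.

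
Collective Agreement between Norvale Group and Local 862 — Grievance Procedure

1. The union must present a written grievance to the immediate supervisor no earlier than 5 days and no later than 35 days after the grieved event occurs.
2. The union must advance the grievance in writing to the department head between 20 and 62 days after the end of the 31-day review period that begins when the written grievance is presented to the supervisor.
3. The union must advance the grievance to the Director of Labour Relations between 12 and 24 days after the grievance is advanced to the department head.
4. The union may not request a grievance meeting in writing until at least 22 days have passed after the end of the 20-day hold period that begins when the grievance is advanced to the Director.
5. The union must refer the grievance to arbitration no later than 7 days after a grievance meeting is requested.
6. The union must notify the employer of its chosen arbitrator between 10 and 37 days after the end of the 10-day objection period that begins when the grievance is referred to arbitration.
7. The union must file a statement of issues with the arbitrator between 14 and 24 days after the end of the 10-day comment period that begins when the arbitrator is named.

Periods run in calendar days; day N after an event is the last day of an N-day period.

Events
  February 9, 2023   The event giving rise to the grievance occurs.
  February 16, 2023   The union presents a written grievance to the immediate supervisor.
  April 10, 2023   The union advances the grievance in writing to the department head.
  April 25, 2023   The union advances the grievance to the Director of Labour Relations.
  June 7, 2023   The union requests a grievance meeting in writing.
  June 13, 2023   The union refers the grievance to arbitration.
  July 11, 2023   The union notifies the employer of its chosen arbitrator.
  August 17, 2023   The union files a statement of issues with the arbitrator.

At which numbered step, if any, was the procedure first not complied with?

Step 1 — 5 and 35 days from February 9, 2023 (when the grieved event occurs) are February 14, 2023 and March 16, 2023 respectively; February 16, 2023 falls inside that range.
Step 2 — 20 and 62 days from March 19, 2023 (end of the 31-day review period, which began when the written grievance is presented to the supervisor on February 16, 2023) are April 8, 2023 and May 20, 2023 respectively; April 10, 2023 falls inside that range.
Step 3 — 12 and 24 days from April 10, 2023 (when the grievance is advanced to the department head) are April 22, 2023 and May 4, 2023 respectively; done April 25, 2023 — within the window.
Step 4 — must wait 22 days from May 15, 2023 (end of the 20-day hold period, which began when the grievance is advanced to the Director on April 25, 2023), so not before June 6, 2023; June 7, 2023 is on or after that date.
Step 5 — counting 7 days from June 7, 2023 (when a grievance meeting is requested) gives a deadline of June 14, 2023; June 13, 2023 is within that limit.
Step 6 — 10 and 37 days from June 23, 2023 (end of the 10-day objection period, which began when the grievance is referred to arbitration on June 13, 2023) are July 3, 2023 and July 30, 2023 respectively; done July 11, 2023, which is between those dates.
Step 7 — 14 and 24 days from July 21, 2023 (end of the 10-day comment period, which began when the arbitrator is named on July 11, 2023) are August 4, 2023 and August 14, 2023 respectively; August 17, 2023 is 3 days past the end of the window.
No need to go further; step 7 was not satisfied.

Step 7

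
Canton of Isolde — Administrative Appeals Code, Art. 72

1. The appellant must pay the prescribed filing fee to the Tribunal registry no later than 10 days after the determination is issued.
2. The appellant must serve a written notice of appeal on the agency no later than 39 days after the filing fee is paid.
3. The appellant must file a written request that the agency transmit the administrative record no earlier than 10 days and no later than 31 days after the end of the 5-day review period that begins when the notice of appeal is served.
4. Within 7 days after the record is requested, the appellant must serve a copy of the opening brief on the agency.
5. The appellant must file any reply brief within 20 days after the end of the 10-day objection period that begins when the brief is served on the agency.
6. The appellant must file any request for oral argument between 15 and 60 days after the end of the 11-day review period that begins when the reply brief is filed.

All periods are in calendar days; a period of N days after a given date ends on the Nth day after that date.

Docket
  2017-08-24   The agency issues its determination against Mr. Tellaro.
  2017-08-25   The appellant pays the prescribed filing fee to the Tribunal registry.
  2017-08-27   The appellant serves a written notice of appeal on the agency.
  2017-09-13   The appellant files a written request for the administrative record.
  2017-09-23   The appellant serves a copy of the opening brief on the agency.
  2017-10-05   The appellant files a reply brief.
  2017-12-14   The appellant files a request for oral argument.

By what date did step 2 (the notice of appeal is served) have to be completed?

Step 2 runs from 2017-08-25, when the filing fee is paid. 39 days after 2017-08-25 is 2017-10-03.

2017-10-03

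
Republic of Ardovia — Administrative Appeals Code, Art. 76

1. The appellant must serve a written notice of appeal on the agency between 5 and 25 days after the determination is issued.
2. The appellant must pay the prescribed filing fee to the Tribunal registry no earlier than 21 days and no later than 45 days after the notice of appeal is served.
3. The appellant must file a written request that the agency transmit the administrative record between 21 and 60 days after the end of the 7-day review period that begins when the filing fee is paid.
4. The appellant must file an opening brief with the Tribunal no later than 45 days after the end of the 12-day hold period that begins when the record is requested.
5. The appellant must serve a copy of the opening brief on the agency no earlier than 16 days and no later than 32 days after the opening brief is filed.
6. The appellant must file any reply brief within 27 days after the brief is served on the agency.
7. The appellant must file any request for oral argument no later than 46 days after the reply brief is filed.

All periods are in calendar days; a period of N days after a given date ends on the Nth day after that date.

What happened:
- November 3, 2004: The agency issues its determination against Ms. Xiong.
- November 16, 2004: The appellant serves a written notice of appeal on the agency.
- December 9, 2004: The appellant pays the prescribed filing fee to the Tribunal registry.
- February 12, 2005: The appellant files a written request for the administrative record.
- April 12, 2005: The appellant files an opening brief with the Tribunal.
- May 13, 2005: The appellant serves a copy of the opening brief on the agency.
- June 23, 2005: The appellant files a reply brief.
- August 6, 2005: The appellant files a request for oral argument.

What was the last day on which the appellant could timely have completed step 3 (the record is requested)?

February 14, 2005

The filing fee is paid on December 9, 2004; the 7-day review period therefore ends December 16, 2004, and step 3 runs from that date. The window is 21–60 days after December 16, 2004; it closes on February 14, 2005.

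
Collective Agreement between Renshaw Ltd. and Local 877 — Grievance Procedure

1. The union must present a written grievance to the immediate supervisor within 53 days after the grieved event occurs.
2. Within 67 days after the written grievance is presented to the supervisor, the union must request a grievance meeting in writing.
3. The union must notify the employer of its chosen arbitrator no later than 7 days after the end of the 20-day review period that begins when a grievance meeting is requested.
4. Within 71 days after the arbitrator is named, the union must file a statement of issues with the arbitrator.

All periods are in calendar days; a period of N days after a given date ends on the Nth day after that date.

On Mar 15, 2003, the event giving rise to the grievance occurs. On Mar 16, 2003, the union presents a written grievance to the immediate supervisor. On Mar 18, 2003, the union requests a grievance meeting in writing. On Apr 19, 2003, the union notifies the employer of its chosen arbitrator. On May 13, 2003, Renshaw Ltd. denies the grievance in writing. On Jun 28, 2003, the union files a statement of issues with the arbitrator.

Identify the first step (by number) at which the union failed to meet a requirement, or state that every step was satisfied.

Step 3

Step 1: 53 days after Mar 15, 2003 (when the grieved event occurs) is May 7, 2003; Mar 16, 2003 is within that limit.
Step 2: 67 days after Mar 16, 2003 (when the written grievance is presented to the supervisor) is May 22, 2003; Mar 18, 2003 is within that limit.
Step 3: 7 days after Apr 7, 2003 (end of the 20-day review period, which began when a grievance meeting is requested on Mar 18, 2003) is Apr 14, 2003; Apr 19, 2003 misses that deadline by 5 days.
The analysis stops there.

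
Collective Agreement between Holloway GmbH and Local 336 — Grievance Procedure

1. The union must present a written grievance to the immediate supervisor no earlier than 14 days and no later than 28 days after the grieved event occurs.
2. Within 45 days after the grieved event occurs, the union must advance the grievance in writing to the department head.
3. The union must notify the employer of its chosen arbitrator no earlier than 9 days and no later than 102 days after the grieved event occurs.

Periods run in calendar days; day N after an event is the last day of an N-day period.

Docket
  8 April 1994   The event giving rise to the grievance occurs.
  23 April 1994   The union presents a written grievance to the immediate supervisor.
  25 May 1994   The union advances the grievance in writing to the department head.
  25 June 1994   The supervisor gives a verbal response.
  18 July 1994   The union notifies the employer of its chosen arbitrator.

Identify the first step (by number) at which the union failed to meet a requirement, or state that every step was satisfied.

Step 2

(1) the permitted window runs from 8 April 1994 + 14 = 22 April 1994 to 8 April 1994 + 28 = 6 May 1994; done 23 April 1994 — within the window.
(2) due by 8 April 1994 + 45 days = 23 May 1994; done 25 May 1994 — 2 days late.
No need to go further; step 2 was not satisfied.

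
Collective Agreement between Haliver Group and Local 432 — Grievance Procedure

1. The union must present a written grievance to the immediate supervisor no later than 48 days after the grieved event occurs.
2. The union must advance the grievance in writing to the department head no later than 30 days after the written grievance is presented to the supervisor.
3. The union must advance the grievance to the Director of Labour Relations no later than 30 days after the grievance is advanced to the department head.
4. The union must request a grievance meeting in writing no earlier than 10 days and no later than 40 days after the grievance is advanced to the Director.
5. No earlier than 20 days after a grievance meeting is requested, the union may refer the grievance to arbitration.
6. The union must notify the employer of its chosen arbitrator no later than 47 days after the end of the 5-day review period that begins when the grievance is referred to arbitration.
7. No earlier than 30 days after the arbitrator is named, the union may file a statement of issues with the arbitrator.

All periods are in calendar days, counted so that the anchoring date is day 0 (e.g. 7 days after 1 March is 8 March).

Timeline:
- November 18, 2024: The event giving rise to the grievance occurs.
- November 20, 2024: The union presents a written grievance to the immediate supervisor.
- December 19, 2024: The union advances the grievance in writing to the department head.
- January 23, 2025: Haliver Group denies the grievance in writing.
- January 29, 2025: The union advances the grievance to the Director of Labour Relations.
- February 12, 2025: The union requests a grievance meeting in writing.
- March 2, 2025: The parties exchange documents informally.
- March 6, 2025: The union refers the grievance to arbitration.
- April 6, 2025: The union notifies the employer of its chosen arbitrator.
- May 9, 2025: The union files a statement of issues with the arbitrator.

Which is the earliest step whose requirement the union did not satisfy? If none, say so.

Step 3

Step 1 — counting 48 days from November 18, 2024 (when the grieved event occurs) gives a deadline of January 5, 2025; November 20, 2024 is within that limit.
Step 2 — counting 30 days from November 20, 2024 (when the written grievance is presented to the supervisor) gives a deadline of December 20, 2024; done December 19, 2024 — timely.
Step 3 — counting 30 days from December 19, 2024 (when the grievance is advanced to the department head) gives a deadline of January 18, 2025; January 29, 2025 misses that deadline by 11 days.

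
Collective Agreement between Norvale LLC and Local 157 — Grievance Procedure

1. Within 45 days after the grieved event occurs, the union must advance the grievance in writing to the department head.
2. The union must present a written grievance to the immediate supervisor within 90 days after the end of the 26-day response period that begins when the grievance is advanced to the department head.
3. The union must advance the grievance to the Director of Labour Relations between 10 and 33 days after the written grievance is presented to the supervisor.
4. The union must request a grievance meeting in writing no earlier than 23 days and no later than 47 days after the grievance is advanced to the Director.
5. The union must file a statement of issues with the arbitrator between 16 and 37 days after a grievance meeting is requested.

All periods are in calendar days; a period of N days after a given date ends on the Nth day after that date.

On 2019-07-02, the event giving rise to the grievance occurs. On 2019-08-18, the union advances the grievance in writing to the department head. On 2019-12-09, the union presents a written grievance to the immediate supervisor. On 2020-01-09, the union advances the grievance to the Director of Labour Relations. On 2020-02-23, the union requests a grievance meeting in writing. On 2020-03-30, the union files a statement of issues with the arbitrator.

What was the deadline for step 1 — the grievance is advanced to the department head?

2019-08-16

Step 1 runs from 2019-07-02, when the grieved event occurs. 45 days after 2019-07-02 is 2019-08-16.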